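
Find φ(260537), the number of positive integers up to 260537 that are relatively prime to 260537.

Factor: 260537 = 43 · 73 · 83.
φ(260537) = (43−1) · (73−1) · (83−1) = 42 · 72 · 82 = 247968.

247968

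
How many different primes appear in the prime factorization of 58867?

58867 = 37^2 · 43
58867 = 37^2 · 43, which has 2 distinct prime factors.

2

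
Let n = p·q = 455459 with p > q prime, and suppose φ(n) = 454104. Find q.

φ(n) = (p−1)(q−1) = n − (p+q) + 1, so p + q = 455459 − 454104 + 1 = 1356.
p and q are the roots of t² − 1356t + 455459 = 0.
Discriminant: 1356² − 4·455459 = 1838736 − 1821836 = 16900; √16900 = 130.
q = (1356 − 130)/2 = 613, p = (1356 + 130)/2 = 743.
Check: 613 · 743 = 455459.

613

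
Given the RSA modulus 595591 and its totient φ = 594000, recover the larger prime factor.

φ(n) = (p−1)(q−1) = n − (p+q) + 1, so p + q = 595591 − 594000 + 1 = 1592.
p and q are the roots of t² − 1592t + 595591 = 0.
Discriminant: 1592² − 4·595591 = 2534464 − 2382364 = 152100; √152100 = 390.
q = (1592 − 390)/2 = 601, p = (1592 + 390)/2 = 991.
Check: 601 · 991 = 595591.

991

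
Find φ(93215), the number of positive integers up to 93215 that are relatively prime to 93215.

73440

Factor: 93215 = 5 · 103 · 181.
φ(93215) = (5−1) · (103−1) · (181−1) = 4 · 102 · 180 = 73440.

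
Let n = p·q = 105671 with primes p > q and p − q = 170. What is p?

Since p = q + 170, we have 105671 = q(q + 170), so q² + 170q − 105671 = 0.
Discriminant: 170² + 4·105671 = 28900 + 422684 = 451584; √451584 = 672.
q = (−170 + 672)/2 = 251, and p = q + 170 = 421.
Check: 251 · 421 = 105671.

421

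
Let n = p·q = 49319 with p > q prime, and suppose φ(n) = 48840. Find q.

φ(n) = (p−1)(q−1) = n − (p+q) + 1, so p + q = 49319 − 48840 + 1 = 480.
p and q are the roots of t² − 480t + 49319 = 0.
Discriminant: 480² − 4·49319 = 230400 − 197276 = 33124; √33124 = 182.
q = (480 − 182)/2 = 149, p = (480 + 182)/2 = 331.
Check: 149 · 331 = 49319.

149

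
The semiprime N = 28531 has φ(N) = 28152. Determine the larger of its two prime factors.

φ(n) = (p−1)(q−1) = n − (p+q) + 1, so p + q = 28531 − 28152 + 1 = 380.
p and q are the roots of t² − 380t + 28531 = 0.
Discriminant: 380² − 4·28531 = 144400 − 114124 = 30276; √30276 = 174.
q = (380 − 174)/2 = 103, p = (380 + 174)/2 = 277.
Check: 103 · 277 = 28531.

277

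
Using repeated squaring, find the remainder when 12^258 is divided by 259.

232

12^1 ≡ 12 (mod 259)
12^2 ≡ 12^2 = 144 ≡ 144 (mod 259)
12^4 ≡ 144^2 = 20736 ≡ 16 (mod 259)
12^8 ≡ 16^2 = 256 ≡ 256 (mod 259)
12^16 ≡ 256^2 = 65536 ≡ 9 (mod 259)
12^32 ≡ 9^2 = 81 ≡ 81 (mod 259)
12^64 ≡ 81^2 = 6561 ≡ 86 (mod 259)
12^128 ≡ 86^2 = 7396 ≡ 144 (mod 259)
12^256 ≡ 144^2 = 20736 ≡ 16 (mod 259)
258 = 256 + 2 in binary powers of 2.
So 12^258 ≡ 16 · 144 ≡ 232 (mod 259).
Since 232 ≠ 1, base 12 is a Fermat witness: 259 is composite.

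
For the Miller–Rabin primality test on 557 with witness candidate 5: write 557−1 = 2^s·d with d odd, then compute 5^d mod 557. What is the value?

557 − 1 = 556 = 2^2 · 139, so d = 139.
5^1 ≡ 5 (mod 557)
5^2 ≡ 5^2 = 25 ≡ 25 (mod 557)
5^4 ≡ 25^2 = 625 ≡ 68 (mod 557)
5^8 ≡ 68^2 = 4624 ≡ 168 (mod 557)
5^16 ≡ 168^2 = 28224 ≡ 374 (mod 557)
5^32 ≡ 374^2 = 139876 ≡ 69 (mod 557)
5^64 ≡ 69^2 = 4761 ≡ 305 (mod 557)
5^128 ≡ 305^2 = 93025 ≡ 6 (mod 557)
139 = 128 + 8 + 2 + 1 in binary powers of 2.
So 5^139 ≡ 6 · 168 · 25 · 5 ≡ 118 (mod 557).
Squaring chain: 118 → 556; reaches −1, so base 5 does not prove 557 composite.

118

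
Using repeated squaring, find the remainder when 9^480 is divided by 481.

248

9^1 ≡ 9 (mod 481)
9^2 ≡ 9^2 = 81 ≡ 81 (mod 481)
9^4 ≡ 81^2 = 6561 ≡ 308 (mod 481)
9^8 ≡ 308^2 = 94864 ≡ 107 (mod 481)
9^16 ≡ 107^2 = 11449 ≡ 386 (mod 481)
9^32 ≡ 386^2 = 148996 ≡ 367 (mod 481)
9^64 ≡ 367^2 = 134689 ≡ 9 (mod 481)
9^128 ≡ 9^2 = 81 ≡ 81 (mod 481)
9^256 ≡ 81^2 = 6561 ≡ 308 (mod 481)
480 = 256 + 128 + 64 + 32 in binary powers of 2.
So 9^480 ≡ 308 · 81 · 9 · 367 ≡ 248 (mod 481).
Since 248 ≠ 1, base 9 is a Fermat witness: 481 is composite.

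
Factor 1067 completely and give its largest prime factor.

1067 = 11 · 97
97 is prime.
So 1067 = 11 · 97; the largest prime factor is 97.

97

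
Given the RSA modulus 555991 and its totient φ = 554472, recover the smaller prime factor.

φ(n) = (p−1)(q−1) = n − (p+q) + 1, so p + q = 555991 − 554472 + 1 = 1520.
p and q are the roots of t² − 1520t + 555991 = 0.
Discriminant: 1520² − 4·555991 = 2310400 − 2223964 = 86436; √86436 = 294.
q = (1520 − 294)/2 = 613, p = (1520 + 294)/2 = 907.
Check: 613 · 907 = 555991.

613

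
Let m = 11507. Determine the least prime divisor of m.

11507 is odd.
Digit sum 14, not divisible by 3.
Ends in 7: not divisible by 5.
7: 11507 = 7·1643 + 6
11: 11507 = 11·1046 + 1
13: 11507 = 13·885 + 2
17: 11507 = 17·676 + 15
19: 11507 = 19·605 + 12
23: 11507 = 23·500 + 7
29: 11507 = 29·396 + 23
31: 11507 = 31·371 + 6
37: 11507 = 37·311

37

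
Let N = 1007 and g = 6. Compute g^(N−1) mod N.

6^1 ≡ 6 (mod 1007)
6^2 ≡ 6^2 = 36 ≡ 36 (mod 1007)
6^4 ≡ 36^2 = 1296 ≡ 289 (mod 1007)
6^8 ≡ 289^2 = 83521 ≡ 947 (mod 1007)
6^16 ≡ 947^2 = 896809 ≡ 579 (mod 1007)
6^32 ≡ 579^2 = 335241 ≡ 917 (mod 1007)
6^64 ≡ 917^2 = 840889 ≡ 44 (mod 1007)
6^128 ≡ 44^2 = 1936 ≡ 929 (mod 1007)
6^256 ≡ 929^2 = 863041 ≡ 42 (mod 1007)
6^512 ≡ 42^2 = 1764 ≡ 757 (mod 1007)
1006 = 512 + 256 + 128 + 64 + 32 + 8 + 4 + 2 in binary powers of 2.
So 6^1006 ≡ 757 · 42 · 929 · 44 · 917 · 947 · 289 · 36 ≡ 598 (mod 1007).
Since 598 ≠ 1, base 6 is a Fermat witness: 1007 is composite.

598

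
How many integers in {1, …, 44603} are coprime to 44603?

Factor: 44603 = 13 · 47 · 73.
φ(44603) = (13−1) · (47−1) · (73−1) = 12 · 46 · 72 = 39744.

39744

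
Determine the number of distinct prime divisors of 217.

217 = 7 · 31
217 = 7 · 31, which has 2 distinct prime factors.

2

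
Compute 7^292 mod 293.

7^1 ≡ 7 (mod 293)
7^2 ≡ 7^2 = 49 ≡ 49 (mod 293)
7^4 ≡ 49^2 = 2401 ≡ 57 (mod 293)
7^8 ≡ 57^2 = 3249 ≡ 26 (mod 293)
7^16 ≡ 26^2 = 676 ≡ 90 (mod 293)
7^32 ≡ 90^2 = 8100 ≡ 189 (mod 293)
7^64 ≡ 189^2 = 35721 ≡ 268 (mod 293)
7^128 ≡ 268^2 = 71824 ≡ 39 (mod 293)
7^256 ≡ 39^2 = 1521 ≡ 56 (mod 293)
292 = 256 + 32 + 4 in binary powers of 2.
So 7^292 ≡ 56 · 189 · 57 ≡ 1 (mod 293).
Since the result is 1, base 7 gives no evidence that 293 is composite.

1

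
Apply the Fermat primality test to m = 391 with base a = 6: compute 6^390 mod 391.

25

6^1 ≡ 6 (mod 391)
6^2 ≡ 6^2 = 36 ≡ 36 (mod 391)
6^4 ≡ 36^2 = 1296 ≡ 123 (mod 391)
6^8 ≡ 123^2 = 15129 ≡ 271 (mod 391)
6^16 ≡ 271^2 = 73441 ≡ 324 (mod 391)
6^32 ≡ 324^2 = 104976 ≡ 188 (mod 391)
6^64 ≡ 188^2 = 35344 ≡ 154 (mod 391)
6^128 ≡ 154^2 = 23716 ≡ 256 (mod 391)
6^256 ≡ 256^2 = 65536 ≡ 239 (mod 391)
390 = 256 + 128 + 4 + 2 in binary powers of 2.
So 6^390 ≡ 239 · 256 · 123 · 36 ≡ 25 (mod 391).
Since 25 ≠ 1, base 6 is a Fermat witness: 391 is composite.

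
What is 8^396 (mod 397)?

8^1 ≡ 8 (mod 397)
8^2 ≡ 8^2 = 64 ≡ 64 (mod 397)
8^4 ≡ 64^2 = 4096 ≡ 126 (mod 397)
8^8 ≡ 126^2 = 15876 ≡ 393 (mod 397)
8^16 ≡ 393^2 = 154449 ≡ 16 (mod 397)
8^32 ≡ 16^2 = 256 ≡ 256 (mod 397)
8^64 ≡ 256^2 = 65536 ≡ 31 (mod 397)
8^128 ≡ 31^2 = 961 ≡ 167 (mod 397)
8^256 ≡ 167^2 = 27889 ≡ 99 (mod 397)
396 = 256 + 128 + 8 + 4 in binary powers of 2.
So 8^396 ≡ 99 · 167 · 393 · 126 ≡ 1 (mod 397).
Since the result is 1, base 8 gives no evidence that 397 is composite.

1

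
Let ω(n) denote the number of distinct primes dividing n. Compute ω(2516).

2516 = 2^2 · 629
629 = 17 · 37
2516 = 2^2 · 17 · 37, which has 3 distinct prime factors.

3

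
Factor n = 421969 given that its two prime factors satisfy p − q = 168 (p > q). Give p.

739

Since p = q + 168, we have 421969 = q(q + 168), so q² + 168q − 421969 = 0.
Discriminant: 168² + 4·421969 = 28224 + 1687876 = 1716100; √1716100 = 1310.
q = (−168 + 1310)/2 = 571, and p = q + 168 = 739.
Check: 571 · 739 = 421969.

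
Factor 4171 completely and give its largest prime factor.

97

4171 = 43 · 97
97 is prime.
So 4171 = 43 · 97; the largest prime factor is 97.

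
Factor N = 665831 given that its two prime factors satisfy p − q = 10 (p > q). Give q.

Since p = q + 10, we have 665831 = q(q + 10), so q² + 10q − 665831 = 0.
Discriminant: 10² + 4·665831 = 100 + 2663324 = 2663424; √2663424 = 1632.
q = (−10 + 1632)/2 = 811, and p = q + 10 = 821.
Check: 811 · 821 = 665831.

811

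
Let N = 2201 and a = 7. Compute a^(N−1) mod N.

7^1 ≡ 7 (mod 2201)
7^2 ≡ 7^2 = 49 ≡ 49 (mod 2201)
7^4 ≡ 49^2 = 2401 ≡ 200 (mod 2201)
7^8 ≡ 200^2 = 40000 ≡ 382 (mod 2201)
7^16 ≡ 382^2 = 145924 ≡ 658 (mod 2201)
7^32 ≡ 658^2 = 432964 ≡ 1568 (mod 2201)
7^64 ≡ 1568^2 = 2458624 ≡ 107 (mod 2201)
7^128 ≡ 107^2 = 11449 ≡ 444 (mod 2201)
7^256 ≡ 444^2 = 197136 ≡ 1247 (mod 2201)
7^512 ≡ 1247^2 = 1555009 ≡ 1103 (mod 2201)
7^1024 ≡ 1103^2 = 1216609 ≡ 1657 (mod 2201)
7^2048 ≡ 1657^2 = 2745649 ≡ 1002 (mod 2201)
2200 = 2048 + 128 + 16 + 8 in binary powers of 2.
So 7^2200 ≡ 1002 · 444 · 658 · 382 ≡ 955 (mod 2201).
Since 955 ≠ 1, base 7 is a Fermat witness: 2201 is composite.

955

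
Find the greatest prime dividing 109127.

109127 = 29 · 3763
3763 = 53 · 71
71 is prime.
So 109127 = 29 · 53 · 71; the largest prime factor is 71.

71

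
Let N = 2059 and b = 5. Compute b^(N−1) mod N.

5^1 ≡ 5 (mod 2059)
5^2 ≡ 5^2 = 25 ≡ 25 (mod 2059)
5^4 ≡ 25^2 = 625 ≡ 625 (mod 2059)
5^8 ≡ 625^2 = 390625 ≡ 1474 (mod 2059)
5^16 ≡ 1474^2 = 2172676 ≡ 431 (mod 2059)
5^32 ≡ 431^2 = 185761 ≡ 451 (mod 2059)
5^64 ≡ 451^2 = 203401 ≡ 1619 (mod 2059)
5^128 ≡ 1619^2 = 2621161 ≡ 54 (mod 2059)
5^256 ≡ 54^2 = 2916 ≡ 857 (mod 2059)
5^512 ≡ 857^2 = 734449 ≡ 1445 (mod 2059)
5^1024 ≡ 1445^2 = 2088025 ≡ 199 (mod 2059)
5^2048 ≡ 199^2 = 39601 ≡ 480 (mod 2059)
2058 = 2048 + 8 + 2 in binary powers of 2.
So 5^2058 ≡ 480 · 1474 · 25 ≡ 1190 (mod 2059).
Since 1190 ≠ 1, base 5 is a Fermat witness: 2059 is composite.

1190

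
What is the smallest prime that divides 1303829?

1303829 is odd.
Digit sum 26, not divisible by 3.
Ends in 9: not divisible by 5.
7: 1303829 = 7·186261 + 2
11: 1303829 = 11·118529 + 10
13: 1303829 = 13·100294 + 7
17: 1303829 = 17·76695 + 14
19: 1303829 = 19·68622 + 11
23: 1303829 = 23·56688 + 5
29: 1303829 = 29·44959 + 18
31: 1303829 = 31·42059

31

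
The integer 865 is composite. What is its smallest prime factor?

865 is odd.
Digit sum 19, not divisible by 3.
Ends in 5: divisible by 5.

5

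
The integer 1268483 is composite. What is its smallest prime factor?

47

1268483 is odd.
Digit sum 32, not divisible by 3.
Ends in 3: not divisible by 5.
7: 1268483 = 7·181211 + 6
11: 1268483 = 11·115316 + 7
13: 1268483 = 13·97575 + 8
17: 1268483 = 17·74616 + 11
19: 1268483 = 19·66762 + 5
23: 1268483 = 23·55151 + 10
29: 1268483 = 29·43740 + 23
31: 1268483 = 31·40918 + 25
37: 1268483 = 37·34283 + 12
41: 1268483 = 41·30938 + 25
43: 1268483 = 43·29499 + 26
47: 1268483 = 47·26989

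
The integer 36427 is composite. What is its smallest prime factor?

73

36427 is odd.
Digit sum 22, not divisible by 3.
Ends in 7: not divisible by 5.
7: 36427 = 7·5203 + 6
11: 36427 = 11·3311 + 6
13: 36427 = 13·2802 + 1
17: 36427 = 17·2142 + 13
19: 36427 = 19·1917 + 4
23: 36427 = 23·1583 + 18
29: 36427 = 29·1256 + 3
31: 36427 = 31·1175 + 2
37: 36427 = 37·984 + 19
41: 36427 = 41·888 + 19
43: 36427 = 43·847 + 6
47: 36427 = 47·775 + 2
53: 36427 = 53·687 + 16
59: 36427 = 59·617 + 24
61: 36427 = 61·597 + 10
67: 36427 = 67·543 + 46
71: 36427 = 71·513 + 4
73: 36427 = 73·499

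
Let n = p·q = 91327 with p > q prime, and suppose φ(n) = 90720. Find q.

271

φ(n) = (p−1)(q−1) = n − (p+q) + 1, so p + q = 91327 − 90720 + 1 = 608.
p and q are the roots of t² − 608t + 91327 = 0.
Discriminant: 608² − 4·91327 = 369664 − 365308 = 4356; √4356 = 66.
q = (608 − 66)/2 = 271, p = (608 + 66)/2 = 337.
Check: 271 · 337 = 91327.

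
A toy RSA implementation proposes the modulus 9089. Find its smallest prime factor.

9089 is odd.
Digit sum 26, not divisible by 3.
Ends in 9: not divisible by 5.
7: 9089 = 7·1298 + 3
11: 9089 = 11·826 + 3
13: 9089 = 13·699 + 2
17: 9089 = 17·534 + 11
19: 9089 = 19·478 + 7
23: 9089 = 23·395 + 4
29: 9089 = 29·313 + 12
31: 9089 = 31·293 + 6
37: 9089 = 37·245 + 24
41: 9089 = 41·221 + 28
43: 9089 = 43·211 + 16
47: 9089 = 47·193 + 18
53: 9089 = 53·171 + 26
59: 9089 = 59·154 + 3
61: 9089 = 61·149

61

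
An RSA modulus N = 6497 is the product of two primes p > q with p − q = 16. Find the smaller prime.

Since p = q + 16, we have 6497 = q(q + 16), so q² + 16q − 6497 = 0.
Discriminant: 16² + 4·6497 = 256 + 25988 = 26244; √26244 = 162.
q = (−16 + 162)/2 = 73, and p = q + 16 = 89.
Check: 73 · 89 = 6497.

73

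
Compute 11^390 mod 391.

110

11^1 ≡ 11 (mod 391)
11^2 ≡ 11^2 = 121 ≡ 121 (mod 391)
11^4 ≡ 121^2 = 14641 ≡ 174 (mod 391)
11^8 ≡ 174^2 = 30276 ≡ 169 (mod 391)
11^16 ≡ 169^2 = 28561 ≡ 18 (mod 391)
11^32 ≡ 18^2 = 324 ≡ 324 (mod 391)
11^64 ≡ 324^2 = 104976 ≡ 188 (mod 391)
11^128 ≡ 188^2 = 35344 ≡ 154 (mod 391)
11^256 ≡ 154^2 = 23716 ≡ 256 (mod 391)
390 = 256 + 128 + 4 + 2 in binary powers of 2.
So 11^390 ≡ 256 · 154 · 174 · 121 ≡ 110 (mod 391).
Since 110 ≠ 1, base 11 is a Fermat witness: 391 is composite.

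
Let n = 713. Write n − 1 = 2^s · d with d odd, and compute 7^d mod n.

713 − 1 = 712 = 2^3 · 89, so d = 89.
7^1 ≡ 7 (mod 713)
7^2 ≡ 7^2 = 49 ≡ 49 (mod 713)
7^4 ≡ 49^2 = 2401 ≡ 262 (mod 713)
7^8 ≡ 262^2 = 68644 ≡ 196 (mod 713)
7^16 ≡ 196^2 = 38416 ≡ 627 (mod 713)
7^32 ≡ 627^2 = 393129 ≡ 266 (mod 713)
7^64 ≡ 266^2 = 70756 ≡ 169 (mod 713)
89 = 64 + 16 + 8 + 1 in binary powers of 2.
So 7^89 ≡ 169 · 627 · 196 · 7 ≡ 536 (mod 713).
Squaring chain: 536 → 670 → 423; never reaches −1, so base 7 is a Miller–Rabin witness that 713 is composite.

536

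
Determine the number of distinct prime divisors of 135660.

135660 = 2^2 · 33915
33915 = 3 · 11305
11305 = 5 · 2261
2261 = 7 · 323
323 = 17 · 19
135660 = 2^2 · 3 · 5 · 7 · 17 · 19, which has 6 distinct prime factors.

6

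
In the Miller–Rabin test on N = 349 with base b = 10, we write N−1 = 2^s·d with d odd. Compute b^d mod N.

136

349 − 1 = 348 = 2^2 · 87, so d = 87.
10^1 ≡ 10 (mod 349)
10^2 ≡ 10^2 = 100 ≡ 100 (mod 349)
10^4 ≡ 100^2 = 10000 ≡ 228 (mod 349)
10^8 ≡ 228^2 = 51984 ≡ 332 (mod 349)
10^16 ≡ 332^2 = 110224 ≡ 289 (mod 349)
10^32 ≡ 289^2 = 83521 ≡ 110 (mod 349)
10^64 ≡ 110^2 = 12100 ≡ 234 (mod 349)
87 = 64 + 16 + 4 + 2 + 1 in binary powers of 2.
So 10^87 ≡ 234 · 289 · 228 · 100 · 10 ≡ 136 (mod 349).
Squaring chain: 136 → 348; reaches −1, so base 10 does not prove 349 composite.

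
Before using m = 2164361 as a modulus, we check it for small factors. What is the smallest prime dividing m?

2164361 is odd.
Digit sum 23, not divisible by 3.
Ends in 1: not divisible by 5.
7: 2164361 = 7·309194 + 3
11: 2164361 = 11·196760 + 1
13: 2164361 = 13·166489 + 4
17: 2164361 = 17·127315 + 6
19: 2164361 = 19·113913 + 14
23: 2164361 = 23·94102 + 15
29: 2164361 = 29·74633 + 4
31: 2164361 = 31·69818 + 3
37: 2164361 = 37·58496 + 9
41: 2164361 = 41·52789 + 12
43: 2164361 = 43·50333 + 42
47: 2164361 = 47·46050 + 11
53: 2164361 = 53·40837

53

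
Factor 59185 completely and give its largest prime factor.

89

59185 = 5 · 11837
11837 = 7 · 1691
1691 = 19 · 89
89 is prime.
So 59185 = 5 · 7 · 19 · 89; the largest prime factor is 89.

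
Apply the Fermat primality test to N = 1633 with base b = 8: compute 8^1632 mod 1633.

8^1 ≡ 8 (mod 1633)
8^2 ≡ 8^2 = 64 ≡ 64 (mod 1633)
8^4 ≡ 64^2 = 4096 ≡ 830 (mod 1633)
8^8 ≡ 830^2 = 688900 ≡ 1407 (mod 1633)
8^16 ≡ 1407^2 = 1979649 ≡ 453 (mod 1633)
8^32 ≡ 453^2 = 205209 ≡ 1084 (mod 1633)
8^64 ≡ 1084^2 = 1175056 ≡ 929 (mod 1633)
8^128 ≡ 929^2 = 863041 ≡ 817 (mod 1633)
8^256 ≡ 817^2 = 667489 ≡ 1225 (mod 1633)
8^512 ≡ 1225^2 = 1500625 ≡ 1531 (mod 1633)
8^1024 ≡ 1531^2 = 2343961 ≡ 606 (mod 1633)
1632 = 1024 + 512 + 64 + 32 in binary powers of 2.
So 8^1632 ≡ 606 · 1531 · 929 · 1084 ≡ 324 (mod 1633).
Since 324 ≠ 1, base 8 is a Fermat witness: 1633 is composite.

324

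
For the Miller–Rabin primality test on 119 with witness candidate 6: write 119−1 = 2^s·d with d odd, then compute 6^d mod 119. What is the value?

119 − 1 = 118 = 2^1 · 59, so d = 59.
6^1 ≡ 6 (mod 119)
6^2 ≡ 6^2 = 36 ≡ 36 (mod 119)
6^4 ≡ 36^2 = 1296 ≡ 106 (mod 119)
6^8 ≡ 106^2 = 11236 ≡ 50 (mod 119)
6^16 ≡ 50^2 = 2500 ≡ 1 (mod 119)
6^32 ≡ 1^2 = 1 ≡ 1 (mod 119)
59 = 32 + 16 + 8 + 2 + 1 in binary powers of 2.
So 6^59 ≡ 1 · 1 · 50 · 36 · 6 ≡ 90 (mod 119).
Squaring chain: 90; never reaches −1, so base 6 is a Miller–Rabin witness that 119 is composite.

90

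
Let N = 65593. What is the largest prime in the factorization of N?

89

65593 = 11 · 5963
5963 = 67 · 89
89 is prime.
So 65593 = 11 · 67 · 89; the largest prime factor is 89.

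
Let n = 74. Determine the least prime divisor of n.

74 is even: 2 divides it.

2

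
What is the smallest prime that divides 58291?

58291 is odd.
Digit sum 25, not divisible by 3.
Ends in 1: not divisible by 5.
7: 58291 = 7·8327 + 2
11: 58291 = 11·5299 + 2
13: 58291 = 13·4483 + 12
17: 58291 = 17·3428 + 15
19: 58291 = 19·3067 + 18
23: 58291 = 23·2534 + 9
29: 58291 = 29·2010 + 1
31: 58291 = 31·1880 + 11
37: 58291 = 37·1575 + 16
41: 58291 = 41·1421 + 30
43: 58291 = 43·1355 + 26
47: 58291 = 47·1240 + 11
53: 58291 = 53·1099 + 44
59: 58291 = 59·987 + 58
61: 58291 = 61·955 + 36
67: 58291 = 67·870 + 1
71: 58291 = 71·821

71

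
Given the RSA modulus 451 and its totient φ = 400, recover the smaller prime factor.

φ(n) = (p−1)(q−1) = n − (p+q) + 1, so p + q = 451 − 400 + 1 = 52.
p and q are the roots of t² − 52t + 451 = 0.
Discriminant: 52² − 4·451 = 2704 − 1804 = 900; √900 = 30.
q = (52 − 30)/2 = 11, p = (52 + 30)/2 = 41.
Check: 11 · 41 = 451.

11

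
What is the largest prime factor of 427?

427 = 7 · 61
61 is prime.
So 427 = 7 · 61; the largest prime factor is 61.

61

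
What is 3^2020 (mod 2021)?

3^1 ≡ 3 (mod 2021)
3^2 ≡ 3^2 = 9 ≡ 9 (mod 2021)
3^4 ≡ 9^2 = 81 ≡ 81 (mod 2021)
3^8 ≡ 81^2 = 6561 ≡ 498 (mod 2021)
3^16 ≡ 498^2 = 248004 ≡ 1442 (mod 2021)
3^32 ≡ 1442^2 = 2079364 ≡ 1776 (mod 2021)
3^64 ≡ 1776^2 = 3154176 ≡ 1416 (mod 2021)
3^128 ≡ 1416^2 = 2005056 ≡ 224 (mod 2021)
3^256 ≡ 224^2 = 50176 ≡ 1672 (mod 2021)
3^512 ≡ 1672^2 = 2795584 ≡ 541 (mod 2021)
3^1024 ≡ 541^2 = 292681 ≡ 1657 (mod 2021)
2020 = 1024 + 512 + 256 + 128 + 64 + 32 + 4 in binary powers of 2.
So 3^2020 ≡ 1657 · 541 · 1672 · 224 · 1416 · 1776 · 81 ≡ 253 (mod 2021).
Since 253 ≠ 1, base 3 is a Fermat witness: 2021 is composite.

253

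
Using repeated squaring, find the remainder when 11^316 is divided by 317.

1

11^1 ≡ 11 (mod 317)
11^2 ≡ 11^2 = 121 ≡ 121 (mod 317)
11^4 ≡ 121^2 = 14641 ≡ 59 (mod 317)
11^8 ≡ 59^2 = 3481 ≡ 311 (mod 317)
11^16 ≡ 311^2 = 96721 ≡ 36 (mod 317)
11^32 ≡ 36^2 = 1296 ≡ 28 (mod 317)
11^64 ≡ 28^2 = 784 ≡ 150 (mod 317)
11^128 ≡ 150^2 = 22500 ≡ 310 (mod 317)
11^256 ≡ 310^2 = 96100 ≡ 49 (mod 317)
316 = 256 + 32 + 16 + 8 + 4 in binary powers of 2.
So 11^316 ≡ 49 · 28 · 36 · 311 · 59 ≡ 1 (mod 317).
Since the result is 1, base 11 gives no evidence that 317 is composite.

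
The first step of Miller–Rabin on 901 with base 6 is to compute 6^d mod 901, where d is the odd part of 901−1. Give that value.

901 − 1 = 900 = 2^2 · 225, so d = 225.
6^1 ≡ 6 (mod 901)
6^2 ≡ 6^2 = 36 ≡ 36 (mod 901)
6^4 ≡ 36^2 = 1296 ≡ 395 (mod 901)
6^8 ≡ 395^2 = 156025 ≡ 152 (mod 901)
6^16 ≡ 152^2 = 23104 ≡ 579 (mod 901)
6^32 ≡ 579^2 = 335241 ≡ 69 (mod 901)
6^64 ≡ 69^2 = 4761 ≡ 256 (mod 901)
6^128 ≡ 256^2 = 65536 ≡ 664 (mod 901)
225 = 128 + 64 + 32 + 1 in binary powers of 2.
So 6^225 ≡ 664 · 256 · 69 · 6 ≡ 771 (mod 901).
Squaring chain: 771 → 682; never reaches −1, so base 6 is a Miller–Rabin witness that 901 is composite.

771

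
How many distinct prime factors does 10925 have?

10925 = 5^2 · 437
437 = 19 · 23
10925 = 5^2 · 19 · 23, which has 3 distinct prime factors.

3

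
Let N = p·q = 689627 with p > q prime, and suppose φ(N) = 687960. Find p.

φ(n) = (p−1)(q−1) = n − (p+q) + 1, so p + q = 689627 − 687960 + 1 = 1668.
p and q are the roots of t² − 1668t + 689627 = 0.
Discriminant: 1668² − 4·689627 = 2782224 − 2758508 = 23716; √23716 = 154.
q = (1668 − 154)/2 = 757, p = (1668 + 154)/2 = 911.
Check: 757 · 911 = 689627.

911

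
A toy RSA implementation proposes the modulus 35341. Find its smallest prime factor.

35341 is odd.
Digit sum 16, not divisible by 3.
Ends in 1: not divisible by 5.
7: 35341 = 7·5048 + 5
11: 35341 = 11·3212 + 9
13: 35341 = 13·2718 + 7
17: 35341 = 17·2078 + 15
19: 35341 = 19·1860 + 1
23: 35341 = 23·1536 + 13
29: 35341 = 29·1218 + 19
31: 35341 = 31·1140 + 1
37: 35341 = 37·955 + 6
41: 35341 = 41·861 + 40
43: 35341 = 43·821 + 38
47: 35341 = 47·751 + 44
53: 35341 = 53·666 + 43
59: 35341 = 59·599

59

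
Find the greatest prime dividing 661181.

661181 = 17 · 38893
38893 = 19 · 2047
2047 = 23 · 89
89 is prime.
So 661181 = 17 · 19 · 23 · 89; the largest prime factor is 89.

89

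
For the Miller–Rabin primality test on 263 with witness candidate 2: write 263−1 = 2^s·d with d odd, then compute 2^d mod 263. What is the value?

1

263 − 1 = 262 = 2^1 · 131, so d = 131.
2^1 ≡ 2 (mod 263)
2^2 ≡ 2^2 = 4 ≡ 4 (mod 263)
2^4 ≡ 4^2 = 16 ≡ 16 (mod 263)
2^8 ≡ 16^2 = 256 ≡ 256 (mod 263)
2^16 ≡ 256^2 = 65536 ≡ 49 (mod 263)
2^32 ≡ 49^2 = 2401 ≡ 34 (mod 263)
2^64 ≡ 34^2 = 1156 ≡ 104 (mod 263)
2^128 ≡ 104^2 = 10816 ≡ 33 (mod 263)
131 = 128 + 2 + 1 in binary powers of 2.
So 2^131 ≡ 33 · 4 · 2 ≡ 1 (mod 263).
Since 2^d ≡ 1 (mod 263), base 2 does not prove 263 composite.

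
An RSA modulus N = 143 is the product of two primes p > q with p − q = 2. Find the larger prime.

Since p = q + 2, we have 143 = q(q + 2), so q² + 2q − 143 = 0.
Discriminant: 2² + 4·143 = 4 + 572 = 576; √576 = 24.
q = (−2 + 24)/2 = 11, and p = q + 2 = 13.
Check: 11 · 13 = 143.

13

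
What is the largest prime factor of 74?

74 = 2 · 37
37 is prime.
So 74 = 2 · 37; the largest prime factor is 37.

37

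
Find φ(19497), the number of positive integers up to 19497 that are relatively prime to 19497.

12672

Factor: 19497 = 3 · 67 · 97.
φ(19497) = (3−1) · (67−1) · (97−1) = 2 · 66 · 96 = 12672.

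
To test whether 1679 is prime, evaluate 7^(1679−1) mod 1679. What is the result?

441

7^1 ≡ 7 (mod 1679)
7^2 ≡ 7^2 = 49 ≡ 49 (mod 1679)
7^4 ≡ 49^2 = 2401 ≡ 722 (mod 1679)
7^8 ≡ 722^2 = 521284 ≡ 794 (mod 1679)
7^16 ≡ 794^2 = 630436 ≡ 811 (mod 1679)
7^32 ≡ 811^2 = 657721 ≡ 1232 (mod 1679)
7^64 ≡ 1232^2 = 1517824 ≡ 8 (mod 1679)
7^128 ≡ 8^2 = 64 ≡ 64 (mod 1679)
7^256 ≡ 64^2 = 4096 ≡ 738 (mod 1679)
7^512 ≡ 738^2 = 544644 ≡ 648 (mod 1679)
7^1024 ≡ 648^2 = 419904 ≡ 154 (mod 1679)
1678 = 1024 + 512 + 128 + 8 + 4 + 2 in binary powers of 2.
So 7^1678 ≡ 154 · 648 · 64 · 794 · 722 · 49 ≡ 441 (mod 1679).
Since 441 ≠ 1, base 7 is a Fermat witness: 1679 is composite.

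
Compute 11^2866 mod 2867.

914

11^1 ≡ 11 (mod 2867)
11^2 ≡ 11^2 = 121 ≡ 121 (mod 2867)
11^4 ≡ 121^2 = 14641 ≡ 306 (mod 2867)
11^8 ≡ 306^2 = 93636 ≡ 1892 (mod 2867)
11^16 ≡ 1892^2 = 3579664 ≡ 1648 (mod 2867)
11^32 ≡ 1648^2 = 2715904 ≡ 855 (mod 2867)
11^64 ≡ 855^2 = 731025 ≡ 2807 (mod 2867)
11^128 ≡ 2807^2 = 7879249 ≡ 733 (mod 2867)
11^256 ≡ 733^2 = 537289 ≡ 1160 (mod 2867)
11^512 ≡ 1160^2 = 1345600 ≡ 977 (mod 2867)
11^1024 ≡ 977^2 = 954529 ≡ 2685 (mod 2867)
11^2048 ≡ 2685^2 = 7209225 ≡ 1587 (mod 2867)
2866 = 2048 + 512 + 256 + 32 + 16 + 2 in binary powers of 2.
So 11^2866 ≡ 1587 · 977 · 1160 · 855 · 1648 · 121 ≡ 914 (mod 2867).
Since 914 ≠ 1, base 11 is a Fermat witness: 2867 is composite.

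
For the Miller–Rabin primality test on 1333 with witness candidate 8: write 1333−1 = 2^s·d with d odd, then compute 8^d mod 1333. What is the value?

419

1333 − 1 = 1332 = 2^2 · 333, so d = 333.
8^1 ≡ 8 (mod 1333)
8^2 ≡ 8^2 = 64 ≡ 64 (mod 1333)
8^4 ≡ 64^2 = 4096 ≡ 97 (mod 1333)
8^8 ≡ 97^2 = 9409 ≡ 78 (mod 1333)
8^16 ≡ 78^2 = 6084 ≡ 752 (mod 1333)
8^32 ≡ 752^2 = 565504 ≡ 312 (mod 1333)
8^64 ≡ 312^2 = 97344 ≡ 35 (mod 1333)
8^128 ≡ 35^2 = 1225 ≡ 1225 (mod 1333)
8^256 ≡ 1225^2 = 1500625 ≡ 1000 (mod 1333)
333 = 256 + 64 + 8 + 4 + 1 in binary powers of 2.
So 8^333 ≡ 1000 · 35 · 78 · 97 · 8 ≡ 419 (mod 1333).
Squaring chain: 419 → 938; never reaches −1, so base 8 is a Miller–Rabin witness that 1333 is composite.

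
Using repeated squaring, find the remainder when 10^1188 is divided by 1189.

426

10^1 ≡ 10 (mod 1189)
10^2 ≡ 10^2 = 100 ≡ 100 (mod 1189)
10^4 ≡ 100^2 = 10000 ≡ 488 (mod 1189)
10^8 ≡ 488^2 = 238144 ≡ 344 (mod 1189)
10^16 ≡ 344^2 = 118336 ≡ 625 (mod 1189)
10^32 ≡ 625^2 = 390625 ≡ 633 (mod 1189)
10^64 ≡ 633^2 = 400689 ≡ 1185 (mod 1189)
10^128 ≡ 1185^2 = 1404225 ≡ 16 (mod 1189)
10^256 ≡ 16^2 = 256 ≡ 256 (mod 1189)
10^512 ≡ 256^2 = 65536 ≡ 141 (mod 1189)
10^1024 ≡ 141^2 = 19881 ≡ 857 (mod 1189)
1188 = 1024 + 128 + 32 + 4 in binary powers of 2.
So 10^1188 ≡ 857 · 16 · 633 · 488 ≡ 426 (mod 1189).
Since 426 ≠ 1, base 10 is a Fermat witness: 1189 is composite.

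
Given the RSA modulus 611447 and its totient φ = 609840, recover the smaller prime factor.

617

φ(n) = (p−1)(q−1) = n − (p+q) + 1, so p + q = 611447 − 609840 + 1 = 1608.
p and q are the roots of t² − 1608t + 611447 = 0.
Discriminant: 1608² − 4·611447 = 2585664 − 2445788 = 139876; √139876 = 374.
q = (1608 − 374)/2 = 617, p = (1608 + 374)/2 = 991.
Check: 617 · 991 = 611447.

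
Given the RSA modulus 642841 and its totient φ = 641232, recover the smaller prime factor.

φ(n) = (p−1)(q−1) = n − (p+q) + 1, so p + q = 642841 − 641232 + 1 = 1610.
p and q are the roots of t² − 1610t + 642841 = 0.
Discriminant: 1610² − 4·642841 = 2592100 − 2571364 = 20736; √20736 = 144.
q = (1610 − 144)/2 = 733, p = (1610 + 144)/2 = 877.
Check: 733 · 877 = 642841.

733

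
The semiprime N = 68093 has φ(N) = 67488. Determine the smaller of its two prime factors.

149

φ(n) = (p−1)(q−1) = n − (p+q) + 1, so p + q = 68093 − 67488 + 1 = 606.
p and q are the roots of t² − 606t + 68093 = 0.
Discriminant: 606² − 4·68093 = 367236 − 272372 = 94864; √94864 = 308.
q = (606 − 308)/2 = 149, p = (606 + 308)/2 = 457.
Check: 149 · 457 = 68093.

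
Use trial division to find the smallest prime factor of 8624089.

59

8624089 is odd.
Digit sum 37, not divisible by 3.
Ends in 9: not divisible by 5.
7: 8624089 = 7·1232012 + 5
11: 8624089 = 11·784008 + 1
13: 8624089 = 13·663391 + 6
17: 8624089 = 17·507299 + 6
19: 8624089 = 19·453899 + 8
23: 8624089 = 23·374960 + 9
29: 8624089 = 29·297382 + 11
31: 8624089 = 31·278196 + 13
37: 8624089 = 37·233083 + 18
41: 8624089 = 41·210343 + 26
43: 8624089 = 43·200560 + 9
47: 8624089 = 47·183491 + 12
53: 8624089 = 53·162718 + 35
59: 8624089 = 59·146171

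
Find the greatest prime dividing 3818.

83

3818 = 2 · 1909
1909 = 23 · 83
83 is prime.
So 3818 = 2 · 23 · 83; the largest prime factor is 83.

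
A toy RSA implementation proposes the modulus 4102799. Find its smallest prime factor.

4102799 is odd.
Digit sum 32, not divisible by 3.
Ends in 9: not divisible by 5.
7: 4102799 = 7·586114 + 1
11: 4102799 = 11·372981 + 8
13: 4102799 = 13·315599 + 12
17: 4102799 = 17·241341 + 2
19: 4102799 = 19·215936 + 15
23: 4102799 = 23·178382 + 13
29: 4102799 = 29·141475 + 24
31: 4102799 = 31·132348 + 11
37: 4102799 = 37·110886 + 17
41: 4102799 = 41·100068 + 11
43: 4102799 = 43·95413 + 40
47: 4102799 = 47·87293 + 28
53: 4102799 = 53·77411 + 16
59: 4102799 = 59·69538 + 57
61: 4102799 = 61·67259

61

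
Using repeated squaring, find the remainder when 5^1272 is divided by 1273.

5^1 ≡ 5 (mod 1273)
5^2 ≡ 5^2 = 25 ≡ 25 (mod 1273)
5^4 ≡ 25^2 = 625 ≡ 625 (mod 1273)
5^8 ≡ 625^2 = 390625 ≡ 1087 (mod 1273)
5^16 ≡ 1087^2 = 1181569 ≡ 225 (mod 1273)
5^32 ≡ 225^2 = 50625 ≡ 978 (mod 1273)
5^64 ≡ 978^2 = 956484 ≡ 461 (mod 1273)
5^128 ≡ 461^2 = 212521 ≡ 1203 (mod 1273)
5^256 ≡ 1203^2 = 1447209 ≡ 1081 (mod 1273)
5^512 ≡ 1081^2 = 1168561 ≡ 1220 (mod 1273)
5^1024 ≡ 1220^2 = 1488400 ≡ 263 (mod 1273)
1272 = 1024 + 128 + 64 + 32 + 16 + 8 in binary powers of 2.
So 5^1272 ≡ 263 · 1203 · 461 · 978 · 225 · 1087 ≡ 600 (mod 1273).
Since 600 ≠ 1, base 5 is a Fermat witness: 1273 is composite.

600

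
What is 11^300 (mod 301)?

176

11^1 ≡ 11 (mod 301)
11^2 ≡ 11^2 = 121 ≡ 121 (mod 301)
11^4 ≡ 121^2 = 14641 ≡ 193 (mod 301)
11^8 ≡ 193^2 = 37249 ≡ 226 (mod 301)
11^16 ≡ 226^2 = 51076 ≡ 207 (mod 301)
11^32 ≡ 207^2 = 42849 ≡ 107 (mod 301)
11^64 ≡ 107^2 = 11449 ≡ 11 (mod 301)
11^128 ≡ 11^2 = 121 ≡ 121 (mod 301)
11^256 ≡ 121^2 = 14641 ≡ 193 (mod 301)
300 = 256 + 32 + 8 + 4 in binary powers of 2.
So 11^300 ≡ 193 · 107 · 226 · 193 ≡ 176 (mod 301).
Since 176 ≠ 1, base 11 is a Fermat witness: 301 is composite.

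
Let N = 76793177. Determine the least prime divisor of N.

76793177 is odd.
Digit sum 47, not divisible by 3.
Ends in 7: not divisible by 5.
7: 76793177 = 7·10970453 + 6
11: 76793177 = 11·6981197 + 10
13: 76793177 = 13·5907167 + 6
17: 76793177 = 17·4517245 + 12
19: 76793177 = 19·4041746 + 3
23: 76793177 = 23·3338833 + 18
29: 76793177 = 29·2648040 + 17
31: 76793177 = 31·2477199 + 8
37: 76793177 = 37·2075491 + 10
41: 76793177 = 41·1873004 + 13
43: 76793177 = 43·1785887 + 36
47: 76793177 = 47·1633897 + 18
53: 76793177 = 53·1448927 + 46
59: 76793177 = 59·1301579 + 16
61: 76793177 = 61·1258904 + 33
67: 76793177 = 67·1146166 + 55
71: 76793177 = 71·1081594 + 3
73: 76793177 = 73·1051961 + 24
79: 76793177 = 79·972065 + 42
83: 76793177 = 83·925219

83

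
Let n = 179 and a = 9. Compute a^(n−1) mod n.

1

9^1 ≡ 9 (mod 179)
9^2 ≡ 9^2 = 81 ≡ 81 (mod 179)
9^4 ≡ 81^2 = 6561 ≡ 117 (mod 179)
9^8 ≡ 117^2 = 13689 ≡ 85 (mod 179)
9^16 ≡ 85^2 = 7225 ≡ 65 (mod 179)
9^32 ≡ 65^2 = 4225 ≡ 108 (mod 179)
9^64 ≡ 108^2 = 11664 ≡ 29 (mod 179)
9^128 ≡ 29^2 = 841 ≡ 125 (mod 179)
178 = 128 + 32 + 16 + 2 in binary powers of 2.
So 9^178 ≡ 125 · 108 · 65 · 81 ≡ 1 (mod 179).
Since the result is 1, base 9 gives no evidence that 179 is composite.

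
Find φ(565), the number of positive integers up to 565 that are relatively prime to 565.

Factor: 565 = 5 · 113.
φ(565) = (5−1) · (113−1) = 4 · 112 = 448.

448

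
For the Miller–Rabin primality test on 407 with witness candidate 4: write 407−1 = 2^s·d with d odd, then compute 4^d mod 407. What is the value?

407 − 1 = 406 = 2^1 · 203, so d = 203.
4^1 ≡ 4 (mod 407)
4^2 ≡ 4^2 = 16 ≡ 16 (mod 407)
4^4 ≡ 16^2 = 256 ≡ 256 (mod 407)
4^8 ≡ 256^2 = 65536 ≡ 9 (mod 407)
4^16 ≡ 9^2 = 81 ≡ 81 (mod 407)
4^32 ≡ 81^2 = 6561 ≡ 49 (mod 407)
4^64 ≡ 49^2 = 2401 ≡ 366 (mod 407)
4^128 ≡ 366^2 = 133956 ≡ 53 (mod 407)
203 = 128 + 64 + 8 + 2 + 1 in binary powers of 2.
So 4^203 ≡ 53 · 366 · 9 · 16 · 4 ≡ 284 (mod 407).
Squaring chain: 284; never reaches −1, so base 4 is a Miller–Rabin witness that 407 is composite.

284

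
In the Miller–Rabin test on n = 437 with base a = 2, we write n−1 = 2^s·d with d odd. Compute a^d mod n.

173

437 − 1 = 436 = 2^2 · 109, so d = 109.
2^1 ≡ 2 (mod 437)
2^2 ≡ 2^2 = 4 ≡ 4 (mod 437)
2^4 ≡ 4^2 = 16 ≡ 16 (mod 437)
2^8 ≡ 16^2 = 256 ≡ 256 (mod 437)
2^16 ≡ 256^2 = 65536 ≡ 423 (mod 437)
2^32 ≡ 423^2 = 178929 ≡ 196 (mod 437)
2^64 ≡ 196^2 = 38416 ≡ 397 (mod 437)
109 = 64 + 32 + 8 + 4 + 1 in binary powers of 2.
So 2^109 ≡ 397 · 196 · 256 · 16 · 2 ≡ 173 (mod 437).
Squaring chain: 173 → 213; never reaches −1, so base 2 is a Miller–Rabin witness that 437 is composite.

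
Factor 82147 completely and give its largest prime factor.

89

82147 = 13 · 6319
6319 = 71 · 89
89 is prime.
So 82147 = 13 · 71 · 89; the largest prime factor is 89.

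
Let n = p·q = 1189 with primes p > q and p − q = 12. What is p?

41

Since p = q + 12, we have 1189 = q(q + 12), so q² + 12q − 1189 = 0.
Discriminant: 12² + 4·1189 = 144 + 4756 = 4900; √4900 = 70.
q = (−12 + 70)/2 = 29, and p = q + 12 = 41.
Check: 29 · 41 = 1189.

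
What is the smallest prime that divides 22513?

47

22513 is odd.
Digit sum 13, not divisible by 3.
Ends in 3: not divisible by 5.
7: 22513 = 7·3216 + 1
11: 22513 = 11·2046 + 7
13: 22513 = 13·1731 + 10
17: 22513 = 17·1324 + 5
19: 22513 = 19·1184 + 17
23: 22513 = 23·978 + 19
29: 22513 = 29·776 + 9
31: 22513 = 31·726 + 7
37: 22513 = 37·608 + 17
41: 22513 = 41·549 + 4
43: 22513 = 43·523 + 24
47: 22513 = 47·479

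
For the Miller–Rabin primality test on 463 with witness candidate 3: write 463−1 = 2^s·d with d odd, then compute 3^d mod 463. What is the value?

462

463 − 1 = 462 = 2^1 · 231, so d = 231.
3^1 ≡ 3 (mod 463)
3^2 ≡ 3^2 = 9 ≡ 9 (mod 463)
3^4 ≡ 9^2 = 81 ≡ 81 (mod 463)
3^8 ≡ 81^2 = 6561 ≡ 79 (mod 463)
3^16 ≡ 79^2 = 6241 ≡ 222 (mod 463)
3^32 ≡ 222^2 = 49284 ≡ 206 (mod 463)
3^64 ≡ 206^2 = 42436 ≡ 303 (mod 463)
3^128 ≡ 303^2 = 91809 ≡ 135 (mod 463)
231 = 128 + 64 + 32 + 4 + 2 + 1 in binary powers of 2.
So 3^231 ≡ 135 · 303 · 206 · 81 · 9 · 3 ≡ 462 (mod 463).
Since 3^d ≡ 462 (mod 463), base 3 does not prove 463 composite.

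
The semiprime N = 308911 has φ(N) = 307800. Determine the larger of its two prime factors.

571

φ(n) = (p−1)(q−1) = n − (p+q) + 1, so p + q = 308911 − 307800 + 1 = 1112.
p and q are the roots of t² − 1112t + 308911 = 0.
Discriminant: 1112² − 4·308911 = 1236544 − 1235644 = 900; √900 = 30.
q = (1112 − 30)/2 = 541, p = (1112 + 30)/2 = 571.
Check: 541 · 571 = 308911.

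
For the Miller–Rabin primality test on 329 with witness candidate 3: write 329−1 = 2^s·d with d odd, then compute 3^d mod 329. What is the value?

194

329 − 1 = 328 = 2^3 · 41, so d = 41.
3^1 ≡ 3 (mod 329)
3^2 ≡ 3^2 = 9 ≡ 9 (mod 329)
3^4 ≡ 9^2 = 81 ≡ 81 (mod 329)
3^8 ≡ 81^2 = 6561 ≡ 310 (mod 329)
3^16 ≡ 310^2 = 96100 ≡ 32 (mod 329)
3^32 ≡ 32^2 = 1024 ≡ 37 (mod 329)
41 = 32 + 8 + 1 in binary powers of 2.
So 3^41 ≡ 37 · 310 · 3 ≡ 194 (mod 329).
Squaring chain: 194 → 130 → 121; never reaches −1, so base 3 is a Miller–Rabin witness that 329 is composite.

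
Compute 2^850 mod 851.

2^1 ≡ 2 (mod 851)
2^2 ≡ 2^2 = 4 ≡ 4 (mod 851)
2^4 ≡ 4^2 = 16 ≡ 16 (mod 851)
2^8 ≡ 16^2 = 256 ≡ 256 (mod 851)
2^16 ≡ 256^2 = 65536 ≡ 9 (mod 851)
2^32 ≡ 9^2 = 81 ≡ 81 (mod 851)
2^64 ≡ 81^2 = 6561 ≡ 604 (mod 851)
2^128 ≡ 604^2 = 364816 ≡ 588 (mod 851)
2^256 ≡ 588^2 = 345744 ≡ 238 (mod 851)
2^512 ≡ 238^2 = 56644 ≡ 478 (mod 851)
850 = 512 + 256 + 64 + 16 + 2 in binary powers of 2.
So 2^850 ≡ 478 · 238 · 604 · 9 · 4 ≡ 169 (mod 851).
Since 169 ≠ 1, base 2 is a Fermat witness: 851 is composite.

169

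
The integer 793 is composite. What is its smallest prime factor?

793 is odd.
Digit sum 19, not divisible by 3.
Ends in 3: not divisible by 5.
7: 793 = 7·113 + 2
11: 793 = 11·72 + 1
13: 793 = 13·61

13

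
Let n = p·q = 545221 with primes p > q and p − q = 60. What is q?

709

Since p = q + 60, we have 545221 = q(q + 60), so q² + 60q − 545221 = 0.
Discriminant: 60² + 4·545221 = 3600 + 2180884 = 2184484; √2184484 = 1478.
q = (−60 + 1478)/2 = 709, and p = q + 60 = 769.
Check: 709 · 769 = 545221.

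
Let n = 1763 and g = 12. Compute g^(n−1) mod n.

12^1 ≡ 12 (mod 1763)
12^2 ≡ 12^2 = 144 ≡ 144 (mod 1763)
12^4 ≡ 144^2 = 20736 ≡ 1343 (mod 1763)
12^8 ≡ 1343^2 = 1803649 ≡ 100 (mod 1763)
12^16 ≡ 100^2 = 10000 ≡ 1185 (mod 1763)
12^32 ≡ 1185^2 = 1404225 ≡ 877 (mod 1763)
12^64 ≡ 877^2 = 769129 ≡ 461 (mod 1763)
12^128 ≡ 461^2 = 212521 ≡ 961 (mod 1763)
12^256 ≡ 961^2 = 923521 ≡ 1472 (mod 1763)
12^512 ≡ 1472^2 = 2166784 ≡ 57 (mod 1763)
12^1024 ≡ 57^2 = 3249 ≡ 1486 (mod 1763)
1762 = 1024 + 512 + 128 + 64 + 32 + 2 in binary powers of 2.
So 12^1762 ≡ 1486 · 57 · 961 · 461 · 877 · 144 ≡ 1743 (mod 1763).
Since 1743 ≠ 1, base 12 is a Fermat witness: 1763 is composite.

1743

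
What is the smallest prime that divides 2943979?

37

2943979 is odd.
Digit sum 43, not divisible by 3.
Ends in 9: not divisible by 5.
7: 2943979 = 7·420568 + 3
11: 2943979 = 11·267634 + 5
13: 2943979 = 13·226459 + 12
17: 2943979 = 17·173175 + 4
19: 2943979 = 19·154946 + 5
23: 2943979 = 23·127999 + 2
29: 2943979 = 29·101516 + 15
31: 2943979 = 31·94967 + 2
37: 2943979 = 37·79567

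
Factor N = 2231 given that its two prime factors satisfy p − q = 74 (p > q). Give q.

23

Since p = q + 74, we have 2231 = q(q + 74), so q² + 74q − 2231 = 0.
Discriminant: 74² + 4·2231 = 5476 + 8924 = 14400; √14400 = 120.
q = (−74 + 120)/2 = 23, and p = q + 74 = 97.
Check: 23 · 97 = 2231.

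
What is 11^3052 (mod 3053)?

11^1 ≡ 11 (mod 3053)
11^2 ≡ 11^2 = 121 ≡ 121 (mod 3053)
11^4 ≡ 121^2 = 14641 ≡ 2429 (mod 3053)
11^8 ≡ 2429^2 = 5900041 ≡ 1645 (mod 3053)
11^16 ≡ 1645^2 = 2706025 ≡ 1067 (mod 3053)
11^32 ≡ 1067^2 = 1138489 ≡ 2773 (mod 3053)
11^64 ≡ 2773^2 = 7689529 ≡ 2075 (mod 3053)
11^128 ≡ 2075^2 = 4305625 ≡ 895 (mod 3053)
11^256 ≡ 895^2 = 801025 ≡ 1139 (mod 3053)
11^512 ≡ 1139^2 = 1297321 ≡ 2849 (mod 3053)
11^1024 ≡ 2849^2 = 8116801 ≡ 1927 (mod 3053)
11^2048 ≡ 1927^2 = 3713329 ≡ 881 (mod 3053)
3052 = 2048 + 512 + 256 + 128 + 64 + 32 + 8 + 4 in binary powers of 2.
So 11^3052 ≡ 881 · 2849 · 1139 · 895 · 2075 · 2773 · 1645 · 2429 ≡ 2968 (mod 3053).
Since 2968 ≠ 1, base 11 is a Fermat witness: 3053 is composite.

2968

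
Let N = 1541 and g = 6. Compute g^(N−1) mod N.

1243

6^1 ≡ 6 (mod 1541)
6^2 ≡ 6^2 = 36 ≡ 36 (mod 1541)
6^4 ≡ 36^2 = 1296 ≡ 1296 (mod 1541)
6^8 ≡ 1296^2 = 1679616 ≡ 1467 (mod 1541)
6^16 ≡ 1467^2 = 2152089 ≡ 853 (mod 1541)
6^32 ≡ 853^2 = 727609 ≡ 257 (mod 1541)
6^64 ≡ 257^2 = 66049 ≡ 1327 (mod 1541)
6^128 ≡ 1327^2 = 1760929 ≡ 1107 (mod 1541)
6^256 ≡ 1107^2 = 1225449 ≡ 354 (mod 1541)
6^512 ≡ 354^2 = 125316 ≡ 495 (mod 1541)
6^1024 ≡ 495^2 = 245025 ≡ 6 (mod 1541)
1540 = 1024 + 512 + 4 in binary powers of 2.
So 6^1540 ≡ 6 · 495 · 1296 ≡ 1243 (mod 1541).
Since 1243 ≠ 1, base 6 is a Fermat witness: 1541 is composite.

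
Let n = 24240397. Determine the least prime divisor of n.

24240397 is odd.
Digit sum 31, not divisible by 3.
Ends in 7: not divisible by 5.
7: 24240397 = 7·3462913 + 6
11: 24240397 = 11·2203672 + 5
13: 24240397 = 13·1864645 + 12
17: 24240397 = 17·1425905 + 12
19: 24240397 = 19·1275810 + 7
23: 24240397 = 23·1053930 + 7
29: 24240397 = 29·835875 + 22
31: 24240397 = 31·781948 + 9
37: 24240397 = 37·655145 + 32
41: 24240397 = 41·591229 + 8
43: 24240397 = 43·563730 + 7
47: 24240397 = 47·515753 + 6
53: 24240397 = 53·457365 + 52
59: 24240397 = 59·410854 + 11
61: 24240397 = 61·397383 + 34
67: 24240397 = 67·361796 + 65
71: 24240397 = 71·341414 + 3
73: 24240397 = 73·332060 + 17
79: 24240397 = 79·306840 + 37
83: 24240397 = 83·292052 + 81
89: 24240397 = 89·272364 + 1
97: 24240397 = 97·249901

97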